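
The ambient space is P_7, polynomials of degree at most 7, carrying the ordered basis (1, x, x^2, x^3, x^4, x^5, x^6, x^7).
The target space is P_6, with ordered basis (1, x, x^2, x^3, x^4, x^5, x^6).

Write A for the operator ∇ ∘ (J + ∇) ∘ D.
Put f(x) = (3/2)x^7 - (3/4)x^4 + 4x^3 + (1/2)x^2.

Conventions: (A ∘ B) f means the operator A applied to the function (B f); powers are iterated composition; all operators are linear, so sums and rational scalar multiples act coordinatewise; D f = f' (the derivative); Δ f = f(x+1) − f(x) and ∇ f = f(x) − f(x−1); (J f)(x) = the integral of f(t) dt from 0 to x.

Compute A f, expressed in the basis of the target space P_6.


D f = (21/2)x^6 - 3x^3 + 12x^2 + x
J D f = (3/2)x^7 - (3/4)x^4 + 4x^3 + (1/2)x^2
∇ D f = 63x^5 - (315/2)x^4 + 210x^3 - (333/2)x^2 + 96x - 49/2
(J + ∇) D f = (3/2)x^7 + 63x^5 - (633/4)x^4 + 214x^3 - 166x^2 + 96x - 49/2
∇ (J + ∇) D f = (21/2)x^6 - (63/2)x^5 + (735/2)x^4 - (2631/2)x^3 + 2253x^2 - (3865/2)x + 2795/4

the image equals g(x) = (21/2)x^6 - (63/2)x^5 + (735/2)x^4 - (2631/2)x^3 + 2253x^2 - (3865/2)x + 2795/4


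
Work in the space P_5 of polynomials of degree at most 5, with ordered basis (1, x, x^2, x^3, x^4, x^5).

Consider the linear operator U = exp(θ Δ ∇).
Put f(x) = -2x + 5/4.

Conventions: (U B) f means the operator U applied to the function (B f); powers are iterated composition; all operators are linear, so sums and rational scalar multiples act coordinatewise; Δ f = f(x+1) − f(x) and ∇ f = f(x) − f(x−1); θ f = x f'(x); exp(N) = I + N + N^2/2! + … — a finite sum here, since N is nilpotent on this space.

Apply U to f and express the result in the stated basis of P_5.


the series for exp(θ Δ ∇) f terminates at order 0
exp(θ Δ ∇) f = -2x + 5/4

the result is g(x) = -2x + 5/4


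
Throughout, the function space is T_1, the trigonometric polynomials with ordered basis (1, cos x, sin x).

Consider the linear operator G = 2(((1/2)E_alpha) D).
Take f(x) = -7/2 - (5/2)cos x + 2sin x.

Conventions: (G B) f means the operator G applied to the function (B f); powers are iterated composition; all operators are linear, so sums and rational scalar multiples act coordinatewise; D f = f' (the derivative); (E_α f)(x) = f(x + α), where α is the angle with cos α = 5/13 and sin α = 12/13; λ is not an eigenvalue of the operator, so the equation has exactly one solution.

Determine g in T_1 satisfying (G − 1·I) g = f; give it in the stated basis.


the image equals g(x) = 7/2 + (21/20)cos x - (5/4)sin x

write g with unknown coordinates in the stated basis and equate coefficients in (G − 1·I) g = f
solving from the highest basis element down gives g = 7/2 + (21/20)cos x - (5/4)sin x
check: G g = -(29/20)cos x + (3/4)sin x
so G g − 1·g = -7/2 - (5/2)cos x + 2sin x = f ✓


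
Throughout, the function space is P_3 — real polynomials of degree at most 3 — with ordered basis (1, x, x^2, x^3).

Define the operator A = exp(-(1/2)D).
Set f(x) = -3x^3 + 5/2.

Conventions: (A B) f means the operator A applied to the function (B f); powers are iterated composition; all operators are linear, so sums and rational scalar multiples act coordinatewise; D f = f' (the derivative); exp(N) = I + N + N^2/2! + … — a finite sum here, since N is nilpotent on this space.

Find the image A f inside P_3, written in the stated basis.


the result is g(x) = -3x^3 + (9/2)x^2 - (9/4)x + 23/8

order-1 term: (9/2)x^2
order-2 term: -(9/4)x
order-3 term: 3/8
the series for exp(-(1/2)D) f terminates at order 3
exp(-(1/2)D) f = -3x^3 + (9/2)x^2 - (9/4)x + 23/8


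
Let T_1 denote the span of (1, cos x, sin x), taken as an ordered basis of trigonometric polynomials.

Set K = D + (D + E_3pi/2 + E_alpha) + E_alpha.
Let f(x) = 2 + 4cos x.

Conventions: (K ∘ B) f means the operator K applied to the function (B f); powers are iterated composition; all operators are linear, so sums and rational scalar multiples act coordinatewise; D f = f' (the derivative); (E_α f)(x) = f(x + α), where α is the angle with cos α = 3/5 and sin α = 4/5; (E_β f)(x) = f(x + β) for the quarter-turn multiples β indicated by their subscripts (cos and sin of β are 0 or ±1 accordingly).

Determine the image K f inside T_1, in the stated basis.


D f = -4sin x
D f = -4sin x
E_3pi/2 f = 2 + 4sin x
E_alpha f = 2 + (12/5)cos x - (16/5)sin x
(D + E_3pi/2 + E_alpha) f = 4 + (12/5)cos x - (16/5)sin x
E_alpha f = 2 + (12/5)cos x - (16/5)sin x
(D + (D + E_3pi/2 + E_alpha) + E_alpha) f = 6 + (24/5)cos x - (52/5)sin x

the result is g(x) = 6 + (24/5)cos x - (52/5)sin x


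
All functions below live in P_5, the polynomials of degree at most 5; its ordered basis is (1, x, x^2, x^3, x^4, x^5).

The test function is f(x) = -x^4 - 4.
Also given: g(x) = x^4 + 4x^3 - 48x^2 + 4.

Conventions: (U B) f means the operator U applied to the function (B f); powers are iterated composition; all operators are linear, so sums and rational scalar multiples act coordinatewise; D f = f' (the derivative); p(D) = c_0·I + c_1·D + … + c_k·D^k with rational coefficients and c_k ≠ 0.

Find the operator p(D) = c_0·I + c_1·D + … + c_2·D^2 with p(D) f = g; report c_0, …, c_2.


p(D) = -I − D + 4·D^2, i.e. c_0 = -1, c_1 = -1, c_2 = 4

D^0 f = -x^4 - 4
D^1 f = -4x^3
D^2 f = -12x^2
matching coefficients of g against c_0 f + c_1 Df + … from the top degree down determines the c_i
solution: c_0 = -1, c_1 = -1, c_2 = 4


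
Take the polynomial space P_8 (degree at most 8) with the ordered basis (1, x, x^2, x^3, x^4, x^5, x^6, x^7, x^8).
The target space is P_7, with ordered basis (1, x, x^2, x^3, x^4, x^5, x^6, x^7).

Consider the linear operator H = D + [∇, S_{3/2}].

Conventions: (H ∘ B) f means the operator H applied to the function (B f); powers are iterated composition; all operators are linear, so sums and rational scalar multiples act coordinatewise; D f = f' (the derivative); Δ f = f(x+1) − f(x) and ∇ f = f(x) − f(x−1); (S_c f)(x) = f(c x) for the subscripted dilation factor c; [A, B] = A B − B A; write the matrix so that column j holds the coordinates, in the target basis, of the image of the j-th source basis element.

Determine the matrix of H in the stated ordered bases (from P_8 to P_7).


image of 1: 0
image of x: 3/2
image of x^2: (7/2)x - 5/4
image of x^3: (51/8)x^2 - (45/8)x + 19/8
image of x^4: (43/4)x^3 - (135/8)x^2 + (57/4)x - 65/16
image of x^5: (565/32)x^4 - (675/16)x^3 + (855/16)x^2 - (975/32)x + 211/32
image of x^6: (921/32)x^5 - (6075/64)x^4 + (2565/16)x^3 - (8775/64)x^2 + (1899/32)x - 665/64
image of x^7: (5999/128)x^6 - (25515/128)x^5 + (53865/128)x^4 - (61425/128)x^3 + (39879/128)x^2 - (13965/128)x + 2059/128
image of x^8: (2443/32)x^7 - (25515/64)x^6 + (32319/32)x^5 - (184275/128)x^4 + (39879/32)x^3 - (41895/64)x^2 + (6177/32)x - 6305/256
each image's coordinates form column j of the matrix

the matrix is [[0, 3/2, -5/4, 19/8, -65/16, 211/32, -665/64, 2059/128, -6305/256]; [0, 0, 7/2, -45/8, 57/4, -975/32, 1899/32, -13965/128, 6177/32]; [0, 0, 0, 51/8, -135/8, 855/16, -8775/64, 39879/128, -41895/64]; [0, 0, 0, 0, 43/4, -675/16, 2565/16, -61425/128, 39879/32]; [0, 0, 0, 0, 0, 565/32, -6075/64, 53865/128, -184275/128]; [0, 0, 0, 0, 0, 0, 921/32, -25515/128, 32319/32]; [0, 0, 0, 0, 0, 0, 0, 5999/128, -25515/64]; [0, 0, 0, 0, 0, 0, 0, 0, 2443/32]] (rows listed top to bottom)


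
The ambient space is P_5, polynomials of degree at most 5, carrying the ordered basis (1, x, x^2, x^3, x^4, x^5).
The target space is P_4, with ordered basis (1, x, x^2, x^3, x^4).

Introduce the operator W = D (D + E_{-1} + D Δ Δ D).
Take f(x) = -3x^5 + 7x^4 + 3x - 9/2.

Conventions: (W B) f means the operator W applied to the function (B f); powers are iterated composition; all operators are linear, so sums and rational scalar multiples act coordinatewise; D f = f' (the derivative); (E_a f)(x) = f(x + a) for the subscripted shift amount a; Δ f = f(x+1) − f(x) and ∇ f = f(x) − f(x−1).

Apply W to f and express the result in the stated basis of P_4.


the image equals g(x) = -15x^4 + 28x^3 - 90x^2 + 144x - 400

D f = -15x^4 + 28x^3 + 3
E_{-1} f = -3x^5 + 22x^4 - 58x^3 + 72x^2 - 40x + 5/2
D f = -15x^4 + 28x^3 + 3
Δ D f = -60x^3 - 6x^2 + 24x + 13
Δ Δ D f = -180x^2 - 192x - 42
D (Δ Δ) D f = -360x - 192
(D + E_{-1} + D Δ Δ D) f = -3x^5 + 7x^4 - 30x^3 + 72x^2 - 400x - 373/2
D (D + E_{-1} + D Δ Δ D) f = -15x^4 + 28x^3 - 90x^2 + 144x - 400


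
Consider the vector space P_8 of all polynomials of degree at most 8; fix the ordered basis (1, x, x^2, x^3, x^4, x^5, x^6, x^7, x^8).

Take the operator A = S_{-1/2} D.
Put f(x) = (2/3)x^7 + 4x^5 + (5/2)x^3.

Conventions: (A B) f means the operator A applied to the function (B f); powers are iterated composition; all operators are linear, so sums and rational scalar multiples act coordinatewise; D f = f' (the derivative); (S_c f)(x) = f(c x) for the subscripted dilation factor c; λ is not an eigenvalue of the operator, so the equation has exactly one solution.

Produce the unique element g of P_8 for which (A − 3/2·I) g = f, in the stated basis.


the result is g(x) = -(4/9)x^7 - (7/216)x^6 - (4601/1728)x^5 - (23005/41472)x^4 - (184355/124416)x^3 - (184355/248832)x^2 + (184355/373248)x + 184355/559872

write g with unknown coordinates in the stated basis and equate coefficients in (A − 3/2·I) g = f
solving from the highest basis element down gives g = -(4/9)x^7 - (7/216)x^6 - (4601/1728)x^5 - (23005/41472)x^4 - (184355/124416)x^3 - (184355/248832)x^2 + (184355/373248)x + 184355/559872
check: A g = -(7/144)x^6 + (7/1152)x^5 - (23005/27648)x^4 + (23005/82944)x^3 - (184355/165888)x^2 + (184355/248832)x + 184355/373248
so A g − 3/2·g = (2/3)x^7 + 4x^5 + (5/2)x^3 = f ✓


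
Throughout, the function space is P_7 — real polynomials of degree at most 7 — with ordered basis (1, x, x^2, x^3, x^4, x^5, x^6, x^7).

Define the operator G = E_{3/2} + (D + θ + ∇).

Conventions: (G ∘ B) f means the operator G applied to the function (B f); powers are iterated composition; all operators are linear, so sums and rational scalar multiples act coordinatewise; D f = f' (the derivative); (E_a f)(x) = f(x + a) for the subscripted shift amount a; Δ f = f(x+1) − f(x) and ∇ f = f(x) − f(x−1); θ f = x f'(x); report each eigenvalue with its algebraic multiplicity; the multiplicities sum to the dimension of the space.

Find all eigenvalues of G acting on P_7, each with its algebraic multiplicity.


image of 1: 1
image of x: 2x + 7/2
image of x^2: 3x^2 + 7x + 5/4
image of x^3: 4x^3 + (21/2)x^2 + (15/4)x + 35/8
image of x^4: 5x^4 + 14x^3 + (15/2)x^2 + (35/2)x + 65/16
image of x^5: 6x^5 + (35/2)x^4 + (25/2)x^3 + (175/4)x^2 + (325/16)x + 275/32
image of x^6: 7x^6 + 21x^5 + (75/4)x^4 + (175/2)x^3 + (975/16)x^2 + (825/16)x + 665/64
image of x^7: 8x^7 + (49/2)x^6 + (105/4)x^5 + (1225/8)x^4 + (2275/16)x^3 + (5775/32)x^2 + (4655/64)x + 2315/128
the matrix is upper triangular; its diagonal is (1, 2, 3, 4, 5, 6, 7, 8)
for a triangular matrix the eigenvalues are the diagonal entries, with algebraic multiplicity their repetition count

λ = 1 (multiplicity 1), λ = 2 (multiplicity 1), λ = 3 (multiplicity 1), λ = 4 (multiplicity 1), λ = 5 (multiplicity 1), λ = 6 (multiplicity 1), λ = 7 (multiplicity 1), λ = 8 (multiplicity 1)


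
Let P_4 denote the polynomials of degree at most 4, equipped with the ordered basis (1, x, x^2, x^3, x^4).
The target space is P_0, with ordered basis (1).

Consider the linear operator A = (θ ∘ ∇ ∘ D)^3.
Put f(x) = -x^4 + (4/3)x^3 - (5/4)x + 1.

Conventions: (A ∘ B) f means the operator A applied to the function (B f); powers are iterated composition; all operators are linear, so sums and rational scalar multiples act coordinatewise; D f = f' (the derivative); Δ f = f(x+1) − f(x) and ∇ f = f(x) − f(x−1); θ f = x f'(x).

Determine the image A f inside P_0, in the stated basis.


D f = -4x^3 + 4x^2 - 5/4
∇ D f = -12x^2 + 20x - 8
θ ∇ D f = -24x^2 + 20x
D (θ ∘ ∇ ∘ D) f = -48x + 20
∇ D (θ ∘ ∇ ∘ D) f = -48
θ ∇ D (θ ∘ ∇ ∘ D) f = 0
D (θ ∘ ∇ ∘ D) (θ ∘ ∇ ∘ D) f = 0
∇ D (θ ∘ ∇ ∘ D) (θ ∘ ∇ ∘ D) f = 0
θ ∇ D (θ ∘ ∇ ∘ D) (θ ∘ ∇ ∘ D) f = 0

g(x) = 0


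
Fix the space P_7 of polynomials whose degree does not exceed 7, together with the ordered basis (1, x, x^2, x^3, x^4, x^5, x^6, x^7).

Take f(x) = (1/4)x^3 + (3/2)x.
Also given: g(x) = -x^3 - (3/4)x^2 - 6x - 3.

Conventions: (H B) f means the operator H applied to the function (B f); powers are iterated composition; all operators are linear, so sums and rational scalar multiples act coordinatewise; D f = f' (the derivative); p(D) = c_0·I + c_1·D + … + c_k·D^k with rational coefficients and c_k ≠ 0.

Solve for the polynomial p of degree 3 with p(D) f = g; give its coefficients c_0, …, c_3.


D^0 f = (1/4)x^3 + (3/2)x
D^1 f = (3/4)x^2 + 3/2
D^2 f = (3/2)x
D^3 f = 3/2
matching coefficients of g against c_0 f + c_1 Df + … from the top degree down determines the c_i
solution: c_0 = -4, c_1 = -1, c_2 = 0, c_3 = -1

p(D) = -4·I − D − D^3, i.e. c_0 = -4, c_1 = -1, c_2 = 0, c_3 = -1


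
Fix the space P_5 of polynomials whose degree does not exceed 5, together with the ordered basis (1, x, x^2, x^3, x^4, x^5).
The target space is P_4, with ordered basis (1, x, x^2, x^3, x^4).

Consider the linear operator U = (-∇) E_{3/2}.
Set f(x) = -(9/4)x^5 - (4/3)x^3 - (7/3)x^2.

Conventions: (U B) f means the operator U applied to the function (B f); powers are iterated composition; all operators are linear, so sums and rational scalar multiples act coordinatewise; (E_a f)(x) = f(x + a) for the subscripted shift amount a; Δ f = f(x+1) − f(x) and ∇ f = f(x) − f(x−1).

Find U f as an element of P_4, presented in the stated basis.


the result is g(x) = (45/4)x^4 + 45x^3 + (617/8)x^2 + (827/12)x + 1665/64

E_{3/2} f = -(9/4)x^5 - (135/8)x^4 - (1247/24)x^3 - (4045/48)x^2 - (4669/64)x - 3435/128
∇ E_{3/2} f = -(45/4)x^4 - 45x^3 - (617/8)x^2 - (827/12)x - 1665/64
(-∇) E_{3/2} f = (45/4)x^4 + 45x^3 + (617/8)x^2 + (827/12)x + 1665/64


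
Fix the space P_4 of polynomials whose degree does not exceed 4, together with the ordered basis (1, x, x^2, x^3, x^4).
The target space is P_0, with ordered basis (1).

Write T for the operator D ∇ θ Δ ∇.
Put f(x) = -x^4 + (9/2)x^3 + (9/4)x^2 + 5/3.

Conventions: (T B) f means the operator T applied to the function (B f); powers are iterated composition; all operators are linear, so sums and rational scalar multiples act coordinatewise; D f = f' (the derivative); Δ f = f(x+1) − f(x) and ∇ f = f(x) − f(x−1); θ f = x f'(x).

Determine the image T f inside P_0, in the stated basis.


∇ f = -4x^3 + (39/2)x^2 - 13x + 13/4
Δ ∇ f = -12x^2 + 27x + 5/2
θ (Δ ∇) f = -24x^2 + 27x
∇ θ (Δ ∇) f = -48x + 51
D (∇ θ) (Δ ∇) f = -48

g(x) = -48


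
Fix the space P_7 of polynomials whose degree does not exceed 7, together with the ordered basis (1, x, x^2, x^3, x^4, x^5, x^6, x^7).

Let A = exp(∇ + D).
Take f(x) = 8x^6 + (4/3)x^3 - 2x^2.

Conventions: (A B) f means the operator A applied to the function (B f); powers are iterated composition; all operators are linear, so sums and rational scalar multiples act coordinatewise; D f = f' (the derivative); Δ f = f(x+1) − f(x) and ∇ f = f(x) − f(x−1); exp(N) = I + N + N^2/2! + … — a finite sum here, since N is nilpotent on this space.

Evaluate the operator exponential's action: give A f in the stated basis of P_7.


the result is g(x) = 8x^6 + 96x^5 + 360x^4 + (1444/3)x^3 + 246x^2 + 148x + 38

order-1 term: 96x^5 - 120x^4 + 160x^3 - 112x^2 + 36x - 14/3
order-2 term: 480x^4 - 960x^3 + 1320x^2 - 944x + 280
order-3 term: 1280x^3 - 2880x^2 + 3360x - 4648/3
order-4 term: 1920x^2 - 3840x + 2720
order-5 term: 1536x - 1920
order-6 term: 512
the series for exp(∇ + D) f terminates at order 6
exp(∇ + D) f = 8x^6 + 96x^5 + 360x^4 + (1444/3)x^3 + 246x^2 + 148x + 38


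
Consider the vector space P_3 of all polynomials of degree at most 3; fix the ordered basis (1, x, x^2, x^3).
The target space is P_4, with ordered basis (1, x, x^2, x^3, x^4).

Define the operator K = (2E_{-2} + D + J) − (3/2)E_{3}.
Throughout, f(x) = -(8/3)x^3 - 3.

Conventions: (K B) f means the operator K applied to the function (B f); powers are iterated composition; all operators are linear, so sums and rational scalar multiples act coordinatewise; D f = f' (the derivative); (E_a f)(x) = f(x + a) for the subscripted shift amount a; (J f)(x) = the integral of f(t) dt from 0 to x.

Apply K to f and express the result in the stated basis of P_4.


E_{-2} f = -(8/3)x^3 + 16x^2 - 32x + 55/3
(2E_{-2}) f = -(16/3)x^3 + 32x^2 - 64x + 110/3
D f = -8x^2
J f = -(2/3)x^4 - 3x
(2E_{-2} + D + J) f = -(2/3)x^4 - (16/3)x^3 + 24x^2 - 67x + 110/3
E_{3} f = -(8/3)x^3 - 24x^2 - 72x - 75
(-(3/2)E_{3}) f = 4x^3 + 36x^2 + 108x + 225/2
((2E_{-2} + D + J) − (3/2)E_{3}) f = -(2/3)x^4 - (4/3)x^3 + 60x^2 + 41x + 895/6

the image equals g(x) = -(2/3)x^4 - (4/3)x^3 + 60x^2 + 41x + 895/6


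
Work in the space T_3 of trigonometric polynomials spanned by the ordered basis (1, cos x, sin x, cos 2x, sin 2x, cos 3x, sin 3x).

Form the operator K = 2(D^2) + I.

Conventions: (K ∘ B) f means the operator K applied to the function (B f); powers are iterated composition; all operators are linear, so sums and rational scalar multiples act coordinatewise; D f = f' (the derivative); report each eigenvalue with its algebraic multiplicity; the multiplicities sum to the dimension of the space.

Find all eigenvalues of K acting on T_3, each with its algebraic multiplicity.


λ = -17 (multiplicity 2), λ = -7 (multiplicity 2), λ = -1 (multiplicity 2), λ = 1 (multiplicity 1)

image of 1: 1
image of cos x: -cos x
image of sin x: -sin x
image of cos 2x: -7cos 2x
image of sin 2x: -7sin 2x
image of cos 3x: -17cos 3x
image of sin 3x: -17sin 3x
the matrix is diagonal; its diagonal is (1, -1, -1, -7, -7, -17, -17)
for a triangular matrix the eigenvalues are the diagonal entries, with algebraic multiplicity their repetition count


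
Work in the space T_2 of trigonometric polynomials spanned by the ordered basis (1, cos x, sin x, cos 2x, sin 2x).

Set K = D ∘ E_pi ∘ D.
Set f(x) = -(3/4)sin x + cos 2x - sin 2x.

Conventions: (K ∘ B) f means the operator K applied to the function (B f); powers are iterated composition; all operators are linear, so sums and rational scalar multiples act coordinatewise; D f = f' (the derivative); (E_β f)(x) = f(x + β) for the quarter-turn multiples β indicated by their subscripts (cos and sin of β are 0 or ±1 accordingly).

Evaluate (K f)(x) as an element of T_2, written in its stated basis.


the result is g(x) = -(3/4)sin x - 4cos 2x + 4sin 2x

D f = -(3/4)cos x - 2cos 2x - 2sin 2x
E_pi D f = (3/4)cos x - 2cos 2x - 2sin 2x
D E_pi D f = -(3/4)sin x - 4cos 2x + 4sin 2x


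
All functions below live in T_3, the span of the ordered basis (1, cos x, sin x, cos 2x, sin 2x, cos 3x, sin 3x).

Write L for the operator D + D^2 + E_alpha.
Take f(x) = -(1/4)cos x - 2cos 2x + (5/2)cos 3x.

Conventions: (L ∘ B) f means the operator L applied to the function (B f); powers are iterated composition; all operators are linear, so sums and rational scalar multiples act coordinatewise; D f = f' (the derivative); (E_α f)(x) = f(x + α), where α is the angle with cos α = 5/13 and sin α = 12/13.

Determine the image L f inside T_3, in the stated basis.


the result is g(x) = (2/13)cos x + (25/52)sin x + (1590/169)cos 2x + (916/169)sin 2x - (54520/2197)cos 3x - (28815/4394)sin 3x

D f = (1/4)sin x + 4sin 2x - (15/2)sin 3x
D f = (1/4)sin x + 4sin 2x - (15/2)sin 3x
D D f = (1/4)cos x + 8cos 2x - (45/2)cos 3x
E_alpha f = -(5/52)cos x + (3/13)sin x + (238/169)cos 2x + (240/169)sin 2x - (10175/4394)cos 3x + (2070/2197)sin 3x
(D + D^2 + E_alpha) f = (2/13)cos x + (25/52)sin x + (1590/169)cos 2x + (916/169)sin 2x - (54520/2197)cos 3x - (28815/4394)sin 3x


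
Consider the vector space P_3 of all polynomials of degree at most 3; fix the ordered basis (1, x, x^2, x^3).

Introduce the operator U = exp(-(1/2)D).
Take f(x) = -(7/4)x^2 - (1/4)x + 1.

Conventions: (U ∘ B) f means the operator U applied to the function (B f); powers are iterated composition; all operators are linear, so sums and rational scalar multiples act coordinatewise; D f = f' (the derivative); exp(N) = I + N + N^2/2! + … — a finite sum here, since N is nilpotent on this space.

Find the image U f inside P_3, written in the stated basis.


order-1 term: (7/4)x + 1/8
order-2 term: -7/16
the series for exp(-(1/2)D) f terminates at order 2
exp(-(1/2)D) f = -(7/4)x^2 + (3/2)x + 11/16

the image equals g(x) = -(7/4)x^2 + (3/2)x + 11/16


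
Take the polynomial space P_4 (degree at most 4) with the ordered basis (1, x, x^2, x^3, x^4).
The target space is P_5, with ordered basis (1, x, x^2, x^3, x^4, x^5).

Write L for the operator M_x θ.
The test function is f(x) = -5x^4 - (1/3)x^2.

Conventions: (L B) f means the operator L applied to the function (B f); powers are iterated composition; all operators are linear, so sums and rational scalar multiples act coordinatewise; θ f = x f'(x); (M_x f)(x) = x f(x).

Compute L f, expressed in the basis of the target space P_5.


the result is g(x) = -20x^5 - (2/3)x^3

θ f = -20x^4 - (2/3)x^2
M_x θ f = -20x^5 - (2/3)x^3


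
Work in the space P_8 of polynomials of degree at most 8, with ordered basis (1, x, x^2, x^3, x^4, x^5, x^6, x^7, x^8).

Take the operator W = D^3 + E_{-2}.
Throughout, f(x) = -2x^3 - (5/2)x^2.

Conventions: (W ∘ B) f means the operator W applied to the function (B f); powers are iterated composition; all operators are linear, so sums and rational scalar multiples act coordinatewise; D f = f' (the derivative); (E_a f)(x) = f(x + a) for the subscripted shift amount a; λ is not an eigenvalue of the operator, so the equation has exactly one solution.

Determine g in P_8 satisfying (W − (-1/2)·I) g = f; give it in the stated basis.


the image equals g(x) = -(4/3)x^3 - 7x^2 - 8x + 56/9

write g with unknown coordinates in the stated basis and equate coefficients in (W − (-1/2)·I) g = f
solving from the highest basis element down gives g = -(4/3)x^3 - 7x^2 - 8x + 56/9
check: W g = -(4/3)x^3 + x^2 + 4x - 28/9
so W g − (-1/2)·g = -2x^3 - (5/2)x^2 = f ✓


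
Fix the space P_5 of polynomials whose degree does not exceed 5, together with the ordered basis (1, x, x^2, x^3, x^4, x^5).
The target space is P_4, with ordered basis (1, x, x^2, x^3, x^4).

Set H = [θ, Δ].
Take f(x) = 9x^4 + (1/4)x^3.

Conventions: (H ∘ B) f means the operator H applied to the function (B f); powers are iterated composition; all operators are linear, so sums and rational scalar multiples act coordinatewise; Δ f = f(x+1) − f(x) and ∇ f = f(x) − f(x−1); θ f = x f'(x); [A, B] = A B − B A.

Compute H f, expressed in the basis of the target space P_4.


Δ f = 36x^3 + (219/4)x^2 + (147/4)x + 37/4
θ Δ f = 108x^3 + (219/2)x^2 + (147/4)x
θ f = 36x^4 + (3/4)x^3
Δ θ f = 144x^3 + (873/4)x^2 + (585/4)x + 147/4
[θ, Δ] f = -36x^3 - (435/4)x^2 - (219/2)x - 147/4

the result is g(x) = -36x^3 - (435/4)x^2 - (219/2)x - 147/4


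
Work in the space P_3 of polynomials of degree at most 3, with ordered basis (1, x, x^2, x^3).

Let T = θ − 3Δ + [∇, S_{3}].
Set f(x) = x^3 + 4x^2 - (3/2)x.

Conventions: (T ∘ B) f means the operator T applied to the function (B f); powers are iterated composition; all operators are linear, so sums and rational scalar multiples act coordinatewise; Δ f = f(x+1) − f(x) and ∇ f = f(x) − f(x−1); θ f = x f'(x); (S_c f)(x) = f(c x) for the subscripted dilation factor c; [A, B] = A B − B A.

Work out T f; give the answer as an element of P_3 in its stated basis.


θ f = 3x^3 + 8x^2 - (3/2)x
Δ f = 3x^2 + 11x + 7/2
(-3Δ) f = -9x^2 - 33x - 21/2
S_{3} f = 27x^3 + 36x^2 - (9/2)x
∇ S_{3} f = 81x^2 - 9x - 27/2
∇ f = 3x^2 + 5x - 9/2
S_{3} ∇ f = 27x^2 + 15x - 9/2
[∇, S_{3}] f = 54x^2 - 24x - 9
(θ − 3Δ + [∇, S_{3}]) f = 3x^3 + 53x^2 - (117/2)x - 39/2

g(x) = 3x^3 + 53x^2 - (117/2)x - 39/2


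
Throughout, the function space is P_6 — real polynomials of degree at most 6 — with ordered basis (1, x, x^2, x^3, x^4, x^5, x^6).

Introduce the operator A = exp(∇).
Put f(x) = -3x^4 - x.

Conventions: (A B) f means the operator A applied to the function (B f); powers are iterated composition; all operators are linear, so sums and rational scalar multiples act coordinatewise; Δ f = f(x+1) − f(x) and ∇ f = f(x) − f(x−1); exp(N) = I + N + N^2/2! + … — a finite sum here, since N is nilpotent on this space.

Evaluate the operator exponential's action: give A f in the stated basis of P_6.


order-1 term: -12x^3 + 18x^2 - 12x + 2
order-2 term: -18x^2 + 36x - 21
order-3 term: -12x + 18
order-4 term: -3
the series for exp(∇) f terminates at order 4
exp(∇) f = -3x^4 - 12x^3 + 11x - 4

the image equals g(x) = -3x^4 - 12x^3 + 11x - 4


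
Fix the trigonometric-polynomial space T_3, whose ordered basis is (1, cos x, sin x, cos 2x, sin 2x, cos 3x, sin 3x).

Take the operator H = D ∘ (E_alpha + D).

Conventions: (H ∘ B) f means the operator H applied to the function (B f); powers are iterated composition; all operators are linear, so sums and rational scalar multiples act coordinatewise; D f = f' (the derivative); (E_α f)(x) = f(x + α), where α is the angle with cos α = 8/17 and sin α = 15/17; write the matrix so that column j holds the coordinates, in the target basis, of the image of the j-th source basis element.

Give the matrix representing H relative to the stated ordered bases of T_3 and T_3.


the matrix is [[0, 0, 0, 0, 0, 0, 0]; [0, -32/17, 8/17, 0, 0, 0, 0]; [0, -8/17, -32/17, 0, 0, 0, 0]; [0, 0, 0, -1636/289, -322/289, 0, 0]; [0, 0, 0, 322/289, -1636/289, 0, 0]; [0, 0, 0, 0, 0, -42732/4913, -14664/4913]; [0, 0, 0, 0, 0, 14664/4913, -42732/4913]] (rows listed top to bottom)

image of 1: 0
image of cos x: -(32/17)cos x - (8/17)sin x
image of sin x: (8/17)cos x - (32/17)sin x
image of cos 2x: -(1636/289)cos 2x + (322/289)sin 2x
image of sin 2x: -(322/289)cos 2x - (1636/289)sin 2x
image of cos 3x: -(42732/4913)cos 3x + (14664/4913)sin 3x
image of sin 3x: -(14664/4913)cos 3x - (42732/4913)sin 3x
each image's coordinates form column j of the matrix


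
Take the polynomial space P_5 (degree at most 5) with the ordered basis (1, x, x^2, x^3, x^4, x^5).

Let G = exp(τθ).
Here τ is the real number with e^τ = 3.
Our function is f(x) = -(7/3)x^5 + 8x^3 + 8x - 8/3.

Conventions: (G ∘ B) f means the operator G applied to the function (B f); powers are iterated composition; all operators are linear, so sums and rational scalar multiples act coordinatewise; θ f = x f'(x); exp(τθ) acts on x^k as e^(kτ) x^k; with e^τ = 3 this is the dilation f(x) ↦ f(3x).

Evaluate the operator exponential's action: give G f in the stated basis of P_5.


the result is g(x) = -567x^5 + 216x^3 + 24x - 8/3

exp(τθ) x^k = e^(kτ) x^k; with e^τ = 3 this sends x^k to 3^k x^k
x ↦ 3 x
x^3 ↦ 27 x^3
x^5 ↦ 243 x^5
applying this coordinatewise to f: exp(τθ) f = -567x^5 + 216x^3 + 24x - 8/3


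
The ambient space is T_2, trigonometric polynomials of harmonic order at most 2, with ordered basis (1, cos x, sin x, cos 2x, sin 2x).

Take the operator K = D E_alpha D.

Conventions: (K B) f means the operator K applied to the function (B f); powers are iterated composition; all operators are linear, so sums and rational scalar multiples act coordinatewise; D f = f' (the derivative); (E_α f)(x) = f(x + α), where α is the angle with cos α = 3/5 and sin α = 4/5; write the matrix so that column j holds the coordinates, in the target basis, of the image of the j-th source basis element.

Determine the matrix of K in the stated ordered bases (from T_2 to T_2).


image of 1: 0
image of cos x: -(3/5)cos x + (4/5)sin x
image of sin x: -(4/5)cos x - (3/5)sin x
image of cos 2x: (28/25)cos 2x + (96/25)sin 2x
image of sin 2x: -(96/25)cos 2x + (28/25)sin 2x
each image's coordinates form column j of the matrix

the matrix is [[0, 0, 0, 0, 0]; [0, -3/5, -4/5, 0, 0]; [0, 4/5, -3/5, 0, 0]; [0, 0, 0, 28/25, -96/25]; [0, 0, 0, 96/25, 28/25]] (rows listed top to bottom)


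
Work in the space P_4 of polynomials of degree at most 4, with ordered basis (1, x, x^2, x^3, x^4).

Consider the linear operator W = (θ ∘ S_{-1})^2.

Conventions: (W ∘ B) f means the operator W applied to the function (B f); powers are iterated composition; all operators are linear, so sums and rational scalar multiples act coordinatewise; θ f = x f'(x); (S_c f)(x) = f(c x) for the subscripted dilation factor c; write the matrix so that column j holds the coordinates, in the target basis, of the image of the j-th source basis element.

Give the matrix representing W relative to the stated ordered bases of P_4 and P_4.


image of 1: 0
image of x: x
image of x^2: 4x^2
image of x^3: 9x^3
image of x^4: 16x^4
each image's coordinates form column j of the matrix

the matrix is [[0, 0, 0, 0, 0]; [0, 1, 0, 0, 0]; [0, 0, 4, 0, 0]; [0, 0, 0, 9, 0]; [0, 0, 0, 0, 16]] (rows listed top to bottom)


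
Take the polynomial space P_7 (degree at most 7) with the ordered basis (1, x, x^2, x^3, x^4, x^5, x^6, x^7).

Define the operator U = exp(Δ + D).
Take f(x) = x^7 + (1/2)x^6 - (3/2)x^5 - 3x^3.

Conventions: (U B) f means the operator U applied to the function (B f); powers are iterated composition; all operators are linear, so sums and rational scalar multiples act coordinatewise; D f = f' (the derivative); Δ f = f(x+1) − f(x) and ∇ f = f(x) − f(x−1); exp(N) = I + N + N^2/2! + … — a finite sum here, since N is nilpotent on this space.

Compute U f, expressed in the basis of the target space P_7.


the result is g(x) = x^7 + (29/2)x^6 + (219/2)x^5 + (1095/2)x^4 + 1892x^3 + 4410x^2 + 6313x + 4229

order-1 term: 14x^6 + 27x^5 + (55/2)x^4 + 30x^3 - (9/2)x^2 - (13/2)x - 3
order-2 term: 84x^5 + 240x^4 + 385x^3 + (825/2)x^2 + (401/2)x + 81/2
order-3 term: 280x^4 + 920x^3 + 1530x^2 + 1395x + 1015/2
order-4 term: 560x^3 + 1800x^2 + 2500x + 1380
order-5 term: 672x^2 + 1776x + 1472
order-6 term: 448x + 704
order-7 term: 128
the series for exp(Δ + D) f terminates at order 7
exp(Δ + D) f = x^7 + (29/2)x^6 + (219/2)x^5 + (1095/2)x^4 + 1892x^3 + 4410x^2 + 6313x + 4229


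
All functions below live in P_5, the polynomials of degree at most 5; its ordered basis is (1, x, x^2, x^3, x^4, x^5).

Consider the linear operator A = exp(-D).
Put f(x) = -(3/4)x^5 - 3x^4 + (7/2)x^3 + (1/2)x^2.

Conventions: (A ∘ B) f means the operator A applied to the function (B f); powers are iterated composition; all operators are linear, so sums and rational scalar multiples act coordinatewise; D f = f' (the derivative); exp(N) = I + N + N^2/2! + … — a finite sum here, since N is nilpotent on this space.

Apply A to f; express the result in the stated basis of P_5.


order-1 term: (15/4)x^4 + 12x^3 - (21/2)x^2 - x
order-2 term: -(15/2)x^3 - 18x^2 + (21/2)x + 1/2
order-3 term: (15/2)x^2 + 12x - 7/2
order-4 term: -(15/4)x - 3
order-5 term: 3/4
the series for exp(-D) f terminates at order 5
exp(-D) f = -(3/4)x^5 + (3/4)x^4 + 8x^3 - (41/2)x^2 + (71/4)x - 21/4

the result is g(x) = -(3/4)x^5 + (3/4)x^4 + 8x^3 - (41/2)x^2 + (71/4)x - 21/4


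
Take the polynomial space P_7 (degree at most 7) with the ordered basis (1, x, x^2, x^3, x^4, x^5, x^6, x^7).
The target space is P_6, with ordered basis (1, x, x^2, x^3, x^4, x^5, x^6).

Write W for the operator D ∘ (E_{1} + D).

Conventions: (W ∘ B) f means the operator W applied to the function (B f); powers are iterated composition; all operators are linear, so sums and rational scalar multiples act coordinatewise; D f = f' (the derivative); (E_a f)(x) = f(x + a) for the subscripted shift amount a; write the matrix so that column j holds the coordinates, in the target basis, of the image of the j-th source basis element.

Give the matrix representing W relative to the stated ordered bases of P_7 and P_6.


the matrix is [[0, 1, 4, 3, 4, 5, 6, 7]; [0, 0, 2, 12, 12, 20, 30, 42]; [0, 0, 0, 3, 24, 30, 60, 105]; [0, 0, 0, 0, 4, 40, 60, 140]; [0, 0, 0, 0, 0, 5, 60, 105]; [0, 0, 0, 0, 0, 0, 6, 84]; [0, 0, 0, 0, 0, 0, 0, 7]] (rows listed top to bottom)

image of 1: 0
image of x: 1
image of x^2: 2x + 4
image of x^3: 3x^2 + 12x + 3
image of x^4: 4x^3 + 24x^2 + 12x + 4
image of x^5: 5x^4 + 40x^3 + 30x^2 + 20x + 5
image of x^6: 6x^5 + 60x^4 + 60x^3 + 60x^2 + 30x + 6
image of x^7: 7x^6 + 84x^5 + 105x^4 + 140x^3 + 105x^2 + 42x + 7
each image's coordinates form column j of the matrix


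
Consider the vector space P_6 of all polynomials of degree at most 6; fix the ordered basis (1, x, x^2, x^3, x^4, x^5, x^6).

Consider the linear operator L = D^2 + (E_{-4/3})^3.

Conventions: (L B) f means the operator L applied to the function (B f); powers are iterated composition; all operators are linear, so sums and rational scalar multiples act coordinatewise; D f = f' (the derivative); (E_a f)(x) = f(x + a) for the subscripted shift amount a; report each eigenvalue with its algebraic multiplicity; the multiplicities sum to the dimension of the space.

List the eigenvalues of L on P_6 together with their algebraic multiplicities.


image of 1: 1
image of x: x - 4
image of x^2: x^2 - 8x + 18
image of x^3: x^3 - 12x^2 + 54x - 64
image of x^4: x^4 - 16x^3 + 108x^2 - 256x + 256
image of x^5: x^5 - 20x^4 + 180x^3 - 640x^2 + 1280x - 1024
image of x^6: x^6 - 24x^5 + 270x^4 - 1280x^3 + 3840x^2 - 6144x + 4096
the matrix is upper triangular; its diagonal is (1, 1, 1, 1, 1, 1, 1)
for a triangular matrix the eigenvalues are the diagonal entries, with algebraic multiplicity their repetition count

λ = 1 (multiplicity 7)


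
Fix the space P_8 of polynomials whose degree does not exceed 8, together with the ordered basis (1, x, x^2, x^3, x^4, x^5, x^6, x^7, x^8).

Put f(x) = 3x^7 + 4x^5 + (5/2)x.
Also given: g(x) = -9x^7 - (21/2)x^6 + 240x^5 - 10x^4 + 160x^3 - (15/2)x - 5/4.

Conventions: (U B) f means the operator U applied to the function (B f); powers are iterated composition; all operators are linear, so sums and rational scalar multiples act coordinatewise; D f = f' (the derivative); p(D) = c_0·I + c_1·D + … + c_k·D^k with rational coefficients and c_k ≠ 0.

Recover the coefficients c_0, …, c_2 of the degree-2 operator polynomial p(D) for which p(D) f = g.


D^0 f = 3x^7 + 4x^5 + (5/2)x
D^1 f = 21x^6 + 20x^4 + 5/2
D^2 f = 126x^5 + 80x^3
matching coefficients of g against c_0 f + c_1 Df + … from the top degree down determines the c_i
solution: c_0 = -3, c_1 = -1/2, c_2 = 2

p(D) = -3·I − (1/2)·D + 2·D^2, i.e. c_0 = -3, c_1 = -1/2, c_2 = 2


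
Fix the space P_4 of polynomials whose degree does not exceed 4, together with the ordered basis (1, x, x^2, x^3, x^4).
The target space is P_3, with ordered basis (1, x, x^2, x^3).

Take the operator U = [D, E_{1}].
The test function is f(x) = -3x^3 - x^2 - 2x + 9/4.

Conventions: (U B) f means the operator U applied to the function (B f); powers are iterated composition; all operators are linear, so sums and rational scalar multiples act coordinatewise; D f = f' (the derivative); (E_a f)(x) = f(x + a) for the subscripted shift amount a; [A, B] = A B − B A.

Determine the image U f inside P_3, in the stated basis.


the result is g(x) = 0

E_{1} f = -3x^3 - 10x^2 - 13x - 15/4
D E_{1} f = -9x^2 - 20x - 13
D f = -9x^2 - 2x - 2
E_{1} D f = -9x^2 - 20x - 13
[D, E_{1}] f = 0


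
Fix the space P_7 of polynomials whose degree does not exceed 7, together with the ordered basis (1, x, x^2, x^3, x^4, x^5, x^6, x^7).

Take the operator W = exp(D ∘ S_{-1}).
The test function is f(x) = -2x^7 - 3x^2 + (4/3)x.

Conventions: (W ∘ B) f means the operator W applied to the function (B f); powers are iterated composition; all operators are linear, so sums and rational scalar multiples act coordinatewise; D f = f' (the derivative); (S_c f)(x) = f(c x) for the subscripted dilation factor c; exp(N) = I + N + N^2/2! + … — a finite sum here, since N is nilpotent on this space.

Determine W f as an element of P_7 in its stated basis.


order-1 term: 14x^6 - 6x - 4/3
order-2 term: 42x^5 + 3
order-3 term: -70x^4
order-4 term: -70x^3
order-5 term: 42x^2
order-6 term: 14x
order-7 term: -2
the series for exp(D ∘ S_{-1}) f terminates at order 7
exp(D ∘ S_{-1}) f = -2x^7 + 14x^6 + 42x^5 - 70x^4 - 70x^3 + 39x^2 + (28/3)x - 1/3

the result is g(x) = -2x^7 + 14x^6 + 42x^5 - 70x^4 - 70x^3 + 39x^2 + (28/3)x - 1/3


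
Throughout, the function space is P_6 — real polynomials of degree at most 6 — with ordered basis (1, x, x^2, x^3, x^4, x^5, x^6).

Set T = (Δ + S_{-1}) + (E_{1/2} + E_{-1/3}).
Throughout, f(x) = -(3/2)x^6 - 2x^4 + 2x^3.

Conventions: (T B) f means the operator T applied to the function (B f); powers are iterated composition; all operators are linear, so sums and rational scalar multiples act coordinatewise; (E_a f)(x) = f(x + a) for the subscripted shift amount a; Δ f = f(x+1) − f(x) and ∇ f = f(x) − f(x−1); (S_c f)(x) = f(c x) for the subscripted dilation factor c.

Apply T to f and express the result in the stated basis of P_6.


Δ f = -9x^5 - (45/2)x^4 - 38x^3 - (57/2)x^2 - 11x - 3/2
S_{-1} f = -(3/2)x^6 - 2x^4 - 2x^3
(Δ + S_{-1}) f = -(3/2)x^6 - 9x^5 - (49/2)x^4 - 40x^3 - (57/2)x^2 - 11x - 3/2
E_{1/2} f = -(3/2)x^6 - (9/2)x^5 - (61/8)x^4 - (23/4)x^3 - (45/32)x^2 + (7/32)x + 13/128
E_{-1/3} f = -(3/2)x^6 + 3x^5 - (9/2)x^4 + (52/9)x^3 - (65/18)x^2 + x - 49/486
(E_{1/2} + E_{-1/3}) f = -3x^6 - (3/2)x^5 - (97/8)x^4 + (1/36)x^3 - (1445/288)x^2 + (39/32)x + 23/31104
((Δ + S_{-1}) + (E_{1/2} + E_{-1/3})) f = -(9/2)x^6 - (21/2)x^5 - (293/8)x^4 - (1439/36)x^3 - (9653/288)x^2 - (313/32)x - 46633/31104

g(x) = -(9/2)x^6 - (21/2)x^5 - (293/8)x^4 - (1439/36)x^3 - (9653/288)x^2 - (313/32)x - 46633/31104


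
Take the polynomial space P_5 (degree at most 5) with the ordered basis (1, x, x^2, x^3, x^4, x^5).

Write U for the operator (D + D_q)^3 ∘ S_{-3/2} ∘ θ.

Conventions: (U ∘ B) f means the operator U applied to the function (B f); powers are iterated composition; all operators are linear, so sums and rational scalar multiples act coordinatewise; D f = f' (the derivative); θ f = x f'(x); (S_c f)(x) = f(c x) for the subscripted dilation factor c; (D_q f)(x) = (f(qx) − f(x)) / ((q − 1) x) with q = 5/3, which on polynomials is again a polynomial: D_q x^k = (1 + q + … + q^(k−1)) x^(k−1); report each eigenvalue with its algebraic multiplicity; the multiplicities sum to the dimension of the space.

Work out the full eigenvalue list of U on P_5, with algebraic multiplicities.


image of 1: 0
image of x: 0
image of x^2: 0
image of x^3: -798
image of x^4: (101080/9)x
image of x^5: -(8330075/81)x^2
the matrix is upper triangular; its diagonal is (0, 0, 0, 0, 0, 0)
for a triangular matrix the eigenvalues are the diagonal entries, with algebraic multiplicity their repetition count

λ = 0 (multiplicity 6)


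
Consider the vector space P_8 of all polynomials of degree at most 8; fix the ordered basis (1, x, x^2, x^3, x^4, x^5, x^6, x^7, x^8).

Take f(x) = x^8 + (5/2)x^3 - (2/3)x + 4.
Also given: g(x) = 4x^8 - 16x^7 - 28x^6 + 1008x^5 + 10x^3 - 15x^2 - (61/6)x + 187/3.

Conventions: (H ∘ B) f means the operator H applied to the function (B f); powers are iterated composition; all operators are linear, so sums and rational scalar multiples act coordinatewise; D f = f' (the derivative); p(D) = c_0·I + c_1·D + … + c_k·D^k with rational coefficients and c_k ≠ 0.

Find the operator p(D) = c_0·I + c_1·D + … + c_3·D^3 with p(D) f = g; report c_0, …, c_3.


D^0 f = x^8 + (5/2)x^3 - (2/3)x + 4
D^1 f = 8x^7 + (15/2)x^2 - 2/3
D^2 f = 56x^6 + 15x
D^3 f = 336x^5 + 15
matching coefficients of g against c_0 f + c_1 Df + … from the top degree down determines the c_i
solution: c_0 = 4, c_1 = -2, c_2 = -1/2, c_3 = 3

p(D) = 4·I − 2·D − (1/2)·D^2 + 3·D^3, i.e. c_0 = 4, c_1 = -2, c_2 = -1/2, c_3 = 3


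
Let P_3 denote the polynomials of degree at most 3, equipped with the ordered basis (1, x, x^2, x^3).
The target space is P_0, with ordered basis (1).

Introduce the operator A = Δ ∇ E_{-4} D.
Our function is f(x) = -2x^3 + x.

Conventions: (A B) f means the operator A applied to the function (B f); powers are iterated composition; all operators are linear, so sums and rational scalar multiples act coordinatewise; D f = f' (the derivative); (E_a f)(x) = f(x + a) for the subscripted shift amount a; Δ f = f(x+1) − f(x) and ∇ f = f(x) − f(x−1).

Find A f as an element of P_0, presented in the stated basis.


D f = -6x^2 + 1
E_{-4} D f = -6x^2 + 48x - 95
∇ E_{-4} D f = -12x + 54
Δ (∇ E_{-4} D) f = -12

the image equals g(x) = -12
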